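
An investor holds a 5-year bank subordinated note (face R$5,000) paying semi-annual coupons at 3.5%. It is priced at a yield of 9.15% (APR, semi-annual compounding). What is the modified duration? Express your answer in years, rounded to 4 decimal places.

4.3682 years

Periodic yield y = 0.04575. First find Macaulay duration:
  t   CF        PV=CF/(1+0.04575)^t    t·PV
  1        87.50        83.6720        83.6720
  2        87.50        80.0115       160.0230
  3        87.50        76.5111       229.5333
  4        87.50        73.1639       292.6554
  5        87.50        69.9630       349.8152
  6        87.50        66.9023       401.4136
  7        87.50        63.9754       447.8277
  8        87.50        61.1766       489.4125
  9        87.50        58.5002       526.5016
  10    5,087.50     3,252.5628    32,525.6279
  Σ                  3,886.4387    35,506.4822
P = 3,886.4387; Macaulay duration = 35,506.4822 / 3,886.4387 = 9.13599 half-year periods = 4.56800 years.
Modified duration = D_Mac / (1 + y) = 4.56800 / 1.04575 = 4.36815 years.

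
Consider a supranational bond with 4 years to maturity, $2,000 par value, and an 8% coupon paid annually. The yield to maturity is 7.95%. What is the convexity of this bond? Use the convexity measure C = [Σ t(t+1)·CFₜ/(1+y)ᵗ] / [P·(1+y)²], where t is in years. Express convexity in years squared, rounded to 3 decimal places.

14.761

With y = 0.0795:
  t   CF        PV=CF/(1+0.0795)^t    t·PV        t(t+1)·PV
  1       160.00       148.2168       148.2168         296.4335
  2       160.00       137.3013       274.6026         823.8079
  3       160.00       127.1897       381.5692       1,526.2768
  4     2,160.00     1,590.6080     6,362.4320      31,812.1602
  Σ                  2,003.3158     7,166.8206      34,458.6783
P = 2,003.3158.
Convexity = Σ t(t+1)·PV / [P·(1+y)²] = 34,458.6783 / (2,003.3158 × 1.165320) = 14.76060.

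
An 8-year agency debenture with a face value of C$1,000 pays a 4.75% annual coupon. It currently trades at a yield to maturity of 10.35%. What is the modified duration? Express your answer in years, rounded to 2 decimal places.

5.96 years

Periodic yield y = 0.1035. First find Macaulay duration:
  t   CF        PV=CF/(1+0.1035)^t    t·PV
  1        47.50        43.0449        43.0449
  2        47.50        39.0076        78.0151
  3        47.50        35.3490       106.0469
  4        47.50        32.0335       128.1340
  5        47.50        29.0290       145.1449
  6        47.50        26.3063       157.8377
  7        47.50        23.8390       166.8727
  8     1,047.50       476.4039     3,811.2314
  Σ                    705.0130     4,636.3276
P = 705.0130; Macaulay duration = 4,636.3276 / 705.0130 = 6.57623 years.
Modified duration = D_Mac / (1 + y) = 6.57623 / 1.1035 = 5.95943 years.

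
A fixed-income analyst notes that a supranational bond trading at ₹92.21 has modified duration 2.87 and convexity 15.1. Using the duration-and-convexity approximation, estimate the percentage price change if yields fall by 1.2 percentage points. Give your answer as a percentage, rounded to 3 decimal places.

Duration effect: -D_mod·Δy = -2.87 × (-0.012) = +0.034440
Convexity effect: ½·C·(Δy)² = 0.5 × 15.1 × (-0.012)² = +0.0010872
ΔP/P ≈ +0.034440 + 0.0010872 = +0.0355272
= +3.55272%.

+3.553%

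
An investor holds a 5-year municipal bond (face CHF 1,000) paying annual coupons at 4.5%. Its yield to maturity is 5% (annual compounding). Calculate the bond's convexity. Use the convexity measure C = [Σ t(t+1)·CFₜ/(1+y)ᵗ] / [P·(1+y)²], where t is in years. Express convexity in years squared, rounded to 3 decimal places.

24.198

With y = 0.05:
  t   CF        PV=CF/(1+0.05)^t    t·PV        t(t+1)·PV
  1        45.00        42.8571        42.8571          85.7143
  2        45.00        40.8163        81.6327         244.8980
  3        45.00        38.8727       116.6181         466.4723
  4        45.00        37.0216       148.0864         740.4322
  5     1,045.00       818.7848     4,093.9242      24,563.5453
  Σ                    978.3526     4,483.1185      26,101.0621
P = 978.3526.
Convexity = Σ t(t+1)·PV / [P·(1+y)²] = 26,101.0621 / (978.3526 × 1.102500) = 24.19826.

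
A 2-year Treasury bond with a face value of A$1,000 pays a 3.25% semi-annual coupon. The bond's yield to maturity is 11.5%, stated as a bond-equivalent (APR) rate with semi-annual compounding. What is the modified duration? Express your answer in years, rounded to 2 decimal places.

1.84 years

Periodic yield y = 0.0575. First find Macaulay duration:
  t   CF        PV=CF/(1+0.0575)^t    t·PV
  1        16.25        15.3664        15.3664
  2        16.25        14.5309        29.0618
  3        16.25        13.7408        41.2224
  4     1,016.25       812.6042     3,250.4167
  Σ                    856.2423     3,336.0674
P = 856.2423; Macaulay duration = 3,336.0674 / 856.2423 = 3.89617 half-year periods = 1.94809 years.
Modified duration = D_Mac / (1 + y) = 1.94809 / 1.0575 = 1.84216 years.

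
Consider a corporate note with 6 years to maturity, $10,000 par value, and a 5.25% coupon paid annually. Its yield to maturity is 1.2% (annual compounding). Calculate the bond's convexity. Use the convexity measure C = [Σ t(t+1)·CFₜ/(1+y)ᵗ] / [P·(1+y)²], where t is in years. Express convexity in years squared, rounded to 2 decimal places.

35.36

With y = 0.012:
  t   CF        PV=CF/(1+0.012)^t    t·PV        t(t+1)·PV
  1       525.00       518.7747       518.7747       1,037.5494
  2       525.00       512.6232     1,025.2464       3,075.7393
  3       525.00       506.5447     1,519.6341       6,078.5363
  4       525.00       500.5382     2,002.1529      10,010.7646
  5       525.00       494.6030     2,473.0150      14,838.0898
  6    10,525.00     9,798.0360    58,788.2158     411,517.5107
  Σ                 12,331.1198    66,327.0389     446,558.1902
P = 12,331.1198.
Convexity = Σ t(t+1)·PV / [P·(1+y)²] = 446,558.1902 / (12,331.1198 × 1.024144) = 35.36018.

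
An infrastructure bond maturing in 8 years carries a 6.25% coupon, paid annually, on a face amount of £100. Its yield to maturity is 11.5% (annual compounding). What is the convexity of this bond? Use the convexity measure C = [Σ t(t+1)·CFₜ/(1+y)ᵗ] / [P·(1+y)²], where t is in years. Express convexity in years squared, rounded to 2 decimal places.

With y = 0.115:
  t   CF        PV=CF/(1+0.115)^t    t·PV        t(t+1)·PV
  1         6.25         5.6054         5.6054          11.2108
  2         6.25         5.0272        10.0545          30.1635
  3         6.25         4.5087        13.5262          54.1049
  4         6.25         4.0437        16.1749          80.8743
  5         6.25         3.6267        18.1333         108.7995
  6         6.25         3.2526        19.5156         136.6092
  7         6.25         2.9171        20.4199         163.3593
  8       106.25        44.4764       355.8115       3,202.3035
  Σ                     73.4579       459.2412       3,787.4251
P = 73.4579.
Convexity = Σ t(t+1)·PV / [P·(1+y)²] = 3,787.4251 / (73.4579 × 1.243225) = 41.47208.

41.47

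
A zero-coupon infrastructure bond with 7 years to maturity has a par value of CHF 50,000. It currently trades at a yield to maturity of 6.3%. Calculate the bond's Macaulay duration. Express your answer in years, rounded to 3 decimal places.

7.000 years

A zero-coupon bond has a single cash flow at maturity, so its Macaulay duration equals its maturity: 7 years.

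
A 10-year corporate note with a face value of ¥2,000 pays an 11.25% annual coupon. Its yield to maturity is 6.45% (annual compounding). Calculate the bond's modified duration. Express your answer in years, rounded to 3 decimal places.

6.558 years

Periodic yield y = 0.0645. First find Macaulay duration:
  t   CF        PV=CF/(1+0.0645)^t    t·PV
  1       225.00       211.3668       211.3668
  2       225.00       198.5597       397.1195
  3       225.00       186.5286       559.5859
  4       225.00       175.2265       700.9061
  5       225.00       164.6092       823.0462
  6       225.00       154.6353       927.8115
  7       225.00       145.2656     1,016.8594
  8       225.00       136.4637     1,091.7097
  9       225.00       128.1951     1,153.7562
  10    2,225.00     1,190.8947    11,908.9469
  Σ                  2,691.7454    18,791.1082
P = 2,691.7454; Macaulay duration = 18,791.1082 / 2,691.7454 = 6.98101 years.
Modified duration = D_Mac / (1 + y) = 6.98101 / 1.0645 = 6.55802 years.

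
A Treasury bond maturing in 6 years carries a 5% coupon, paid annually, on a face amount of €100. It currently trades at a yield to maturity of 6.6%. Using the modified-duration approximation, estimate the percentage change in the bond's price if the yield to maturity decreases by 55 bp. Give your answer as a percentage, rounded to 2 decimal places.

+2.73%

Periodic yield y = 0.066. Modified duration first:
  t   CF        PV=CF/(1+0.066)^t    t·PV
  1         5.00         4.6904         4.6904
  2         5.00         4.4000         8.8001
  3         5.00         4.1276        12.3828
  4         5.00         3.8721        15.4882
  5         5.00         3.6323        18.1616
  6       105.00        71.5560       429.3360
  Σ                     92.2784       488.8591
P = 92.2784; D_Mac = 5.29765 yrs; D_mod = 5.29765/(1+0.066) = 4.96966 yrs.
ΔP/P ≈ -D_mod · Δy = -4.96966 × (-0.0055) = +0.027333 = +2.7333%.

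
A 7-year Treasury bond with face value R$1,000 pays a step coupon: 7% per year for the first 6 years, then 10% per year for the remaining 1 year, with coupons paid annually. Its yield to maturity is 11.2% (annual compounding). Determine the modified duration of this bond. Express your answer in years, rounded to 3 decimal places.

5.062 years

Periodic yield y = 0.112. First find Macaulay duration:
  t   CF        PV=CF/(1+0.112)^t    t·PV
  1        70.00        62.9496        62.9496
  2        70.00        56.6094       113.2188
  3        70.00        50.9077       152.7232
  4        70.00        45.7803       183.1213
  5        70.00        41.1694       205.8468
  6        70.00        37.0228       222.1368
  7     1,100.00       523.1897     3,662.3278
  Σ                    817.6289     4,602.3243
P = 817.6289; Macaulay duration = 4,602.3243 / 817.6289 = 5.62887 years.
Modified duration = D_Mac / (1 + y) = 5.62887 / 1.112 = 5.06193 years.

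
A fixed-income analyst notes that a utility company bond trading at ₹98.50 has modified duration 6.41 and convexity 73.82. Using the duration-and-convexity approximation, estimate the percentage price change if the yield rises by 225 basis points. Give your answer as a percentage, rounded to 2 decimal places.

Duration effect: -D_mod·Δy = -6.41 × (+0.0225) = -0.144225
Convexity effect: ½·C·(Δy)² = 0.5 × 73.82 × (0.0225)² = +0.0186856875
ΔP/P ≈ -0.144225 + 0.0186856875 = -0.1255393125
= -12.55393125%.

-12.55%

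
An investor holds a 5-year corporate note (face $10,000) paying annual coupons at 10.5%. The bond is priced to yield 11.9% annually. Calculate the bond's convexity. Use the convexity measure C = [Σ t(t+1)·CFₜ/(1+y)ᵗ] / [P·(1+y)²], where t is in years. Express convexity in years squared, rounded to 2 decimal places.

18.36

With y = 0.119:
  t   CF        PV=CF/(1+0.119)^t    t·PV        t(t+1)·PV
  1     1,050.00       938.3378       938.3378       1,876.6756
  2     1,050.00       838.5503     1,677.1006       5,031.3019
  3     1,050.00       749.3747     2,248.1242       8,992.4967
  4     1,050.00       669.6825     2,678.7300      13,393.6501
  5    11,050.00     6,298.1333    31,490.6663     188,943.9978
  Σ                  9,494.0786    39,032.9589     218,238.1220
P = 9,494.0786.
Convexity = Σ t(t+1)·PV / [P·(1+y)²] = 218,238.1220 / (9,494.0786 × 1.252161) = 18.35767.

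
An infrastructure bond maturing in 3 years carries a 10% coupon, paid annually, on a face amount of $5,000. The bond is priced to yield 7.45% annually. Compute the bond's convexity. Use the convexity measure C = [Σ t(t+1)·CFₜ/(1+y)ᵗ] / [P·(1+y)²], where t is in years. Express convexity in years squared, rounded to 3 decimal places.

With y = 0.0745:
  t   CF        PV=CF/(1+0.0745)^t    t·PV        t(t+1)·PV
  1       500.00       465.3327       465.3327         930.6654
  2       500.00       433.0691       866.1381       2,598.4144
  3     5,500.00     4,433.4665    13,300.3995      53,201.5979
  Σ                  5,331.8683    14,631.8703      56,730.6777
P = 5,331.8683.
Convexity = Σ t(t+1)·PV / [P·(1+y)²] = 56,730.6777 / (5,331.8683 × 1.154550) = 9.21564.

9.216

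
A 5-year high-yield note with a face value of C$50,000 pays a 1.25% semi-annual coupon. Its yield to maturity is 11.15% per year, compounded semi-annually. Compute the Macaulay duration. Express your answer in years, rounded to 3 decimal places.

4.815 years

Periodic yield y = 0.05575. Discount each cash flow and weight by its period:
  t   CF        PV=CF/(1+0.05575)^t    t·PV
  1       312.50       295.9981       295.9981
  2       312.50       280.3676       560.7352
  3       312.50       265.5625       796.6875
  4       312.50       251.5392     1,006.1568
  5       312.50       238.2564     1,191.2820
  6       312.50       225.6750     1,354.0501
  7       312.50       213.7580     1,496.3060
  8       312.50       202.4703     1,619.7623
  9       312.50       191.7786     1,726.0077
  10   50,312.50    29,245.9004   292,459.0041
  Σ                 31,411.3062   302,505.9898
Price P = Σ PV = 31,411.3062.
Macaulay duration = Σ(t·PV) / P = 302,505.9898 / 31,411.3062 = 9.63048 half-year periods.
In years: 9.63048 / 2 = 4.81524 years.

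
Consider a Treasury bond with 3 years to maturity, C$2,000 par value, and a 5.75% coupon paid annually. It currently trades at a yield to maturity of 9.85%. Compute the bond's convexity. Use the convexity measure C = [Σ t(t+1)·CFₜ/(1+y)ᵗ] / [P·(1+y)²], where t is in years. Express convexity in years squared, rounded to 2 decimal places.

9.20

With y = 0.0985:
  t   CF        PV=CF/(1+0.0985)^t    t·PV        t(t+1)·PV
  1       115.00       104.6882       104.6882         209.3764
  2       115.00        95.3011       190.6021         571.8063
  3     2,115.00     1,595.5492     4,786.6475      19,146.5898
  Σ                  1,795.5384     5,081.9378      19,927.7726
P = 1,795.5384.
Convexity = Σ t(t+1)·PV / [P·(1+y)²] = 19,927.7726 / (1,795.5384 × 1.206702) = 9.19738.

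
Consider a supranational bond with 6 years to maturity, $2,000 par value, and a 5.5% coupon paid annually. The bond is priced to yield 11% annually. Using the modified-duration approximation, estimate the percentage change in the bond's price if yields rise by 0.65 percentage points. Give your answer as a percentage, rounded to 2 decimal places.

Periodic yield y = 0.11. Modified duration first:
  t   CF        PV=CF/(1+0.11)^t    t·PV
  1       110.00        99.0991        99.0991
  2       110.00        89.2785       178.5569
  3       110.00        80.4311       241.2932
  4       110.00        72.4604       289.8416
  5       110.00        65.2796       326.3982
  6     2,110.00     1,128.0922     6,768.5530
  Σ                  1,534.6408     7,903.7420
P = 1,534.6408; D_Mac = 5.15022 yrs; D_mod = 5.15022/(1+0.11) = 4.63984 yrs.
ΔP/P ≈ -D_mod · Δy = -4.63984 × (+0.0065) = -0.030159 = -3.0159%.

-3.02%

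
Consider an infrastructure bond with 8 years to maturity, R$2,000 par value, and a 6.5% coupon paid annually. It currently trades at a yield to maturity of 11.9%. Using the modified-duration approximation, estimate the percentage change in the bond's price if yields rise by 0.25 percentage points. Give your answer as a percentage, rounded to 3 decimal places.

Periodic yield y = 0.119. Modified duration first:
  t   CF        PV=CF/(1+0.119)^t    t·PV
  1       130.00       116.1752       116.1752
  2       130.00       103.8205       207.6410
  3       130.00        92.7797       278.3392
  4       130.00        82.9131       331.6523
  5       130.00        74.0957       370.4784
  6       130.00        66.2160       397.2959
  7       130.00        59.1742       414.2197
  8     2,130.00       866.4408     6,931.5267
  Σ                  1,461.6152     9,047.3284
P = 1,461.6152; D_Mac = 6.18995 yrs; D_mod = 6.18995/(1+0.119) = 5.53168 yrs.
ΔP/P ≈ -D_mod · Δy = -5.53168 × (+0.0025) = -0.013829 = -1.3829%.

-1.383%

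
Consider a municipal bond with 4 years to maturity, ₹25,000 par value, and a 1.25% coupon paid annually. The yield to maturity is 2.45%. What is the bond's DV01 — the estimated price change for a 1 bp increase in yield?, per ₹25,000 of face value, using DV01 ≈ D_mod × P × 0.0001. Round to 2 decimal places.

₹9.14

Periodic yield y = 0.0245.
  t   CF        PV=CF/(1+0.0245)^t    t·PV
  1       312.50       305.0268       305.0268
  2       312.50       297.7324       595.4648
  3       312.50       290.6124       871.8372
  4    25,312.50    22,976.6754    91,906.7018
  Σ                 23,870.0471    93,679.0306
P = 23,870.0471; D_Mac = 3.92454 yrs; D_mod = 3.83069 yrs.
DV01 ≈ 3.83069 × 23,870.0471 × 0.0001 = 9.143878.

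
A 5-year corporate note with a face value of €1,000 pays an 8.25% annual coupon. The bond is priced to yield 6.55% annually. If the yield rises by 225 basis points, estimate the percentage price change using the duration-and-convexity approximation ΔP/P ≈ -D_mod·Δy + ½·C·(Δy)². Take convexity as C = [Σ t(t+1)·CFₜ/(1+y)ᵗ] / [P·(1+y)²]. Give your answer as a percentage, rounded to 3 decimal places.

With y = 0.0655:
  t   CF        PV=CF/(1+0.0655)^t    t·PV        t(t+1)·PV
  1        82.50        77.4284        77.4284         154.8569
  2        82.50        72.6686       145.3373         436.0118
  3        82.50        68.2014       204.6043         818.4174
  4        82.50        64.0089       256.0355       1,280.1773
  5     1,082.50       788.2439     3,941.2196      23,647.3179
  Σ                  1,070.5513     4,624.6252      26,336.7813
P = 1,070.5513; D_Mac = 4.31985 yrs; D_mod = 4.05430 yrs; C = 21.66947.
Duration effect: -4.05430 × (+0.0225) = -0.091222
Convexity effect: 0.5 × 21.66947 × (0.0225)² = +0.0054851
ΔP/P ≈ -0.091222 + 0.0054851 = -0.085737 = -8.5737%.

-8.574%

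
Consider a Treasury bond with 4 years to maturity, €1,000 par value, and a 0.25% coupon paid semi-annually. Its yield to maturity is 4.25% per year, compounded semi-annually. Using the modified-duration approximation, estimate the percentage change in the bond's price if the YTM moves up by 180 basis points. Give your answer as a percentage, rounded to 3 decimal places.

Periodic yield y = 0.02125. Modified duration first:
  t   CF        PV=CF/(1+0.02125)^t    t·PV
  1         1.25         1.2240         1.2240
  2         1.25         1.1985         2.3970
  3         1.25         1.1736         3.5207
  4         1.25         1.1492         4.5967
  5         1.25         1.1253         5.6263
  6         1.25         1.1018         6.6110
  7         1.25         1.0789         7.5524
  8     1,001.25       846.2252     6,769.8019
  Σ                    854.2765     6,801.3300
P = 854.2765; D_Mac = 7.96151 half-year periods = 3.98075 yrs; D_mod = 3.98075/(1+0.02125) = 3.89792 yrs.
ΔP/P ≈ -D_mod · Δy = -3.89792 × (+0.018) = -0.070163 = -7.0163%.

-7.016%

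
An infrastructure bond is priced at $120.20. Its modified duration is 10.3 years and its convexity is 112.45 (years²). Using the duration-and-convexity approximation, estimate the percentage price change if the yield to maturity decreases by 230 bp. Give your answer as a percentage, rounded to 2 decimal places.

+26.66%

Duration effect: -D_mod·Δy = -10.3 × (-0.023) = +0.236900
Convexity effect: ½·C·(Δy)² = 0.5 × 112.45 × (-0.023)² = +0.029743025
ΔP/P ≈ +0.236900 + 0.029743025 = +0.266643025
= +26.6643025%.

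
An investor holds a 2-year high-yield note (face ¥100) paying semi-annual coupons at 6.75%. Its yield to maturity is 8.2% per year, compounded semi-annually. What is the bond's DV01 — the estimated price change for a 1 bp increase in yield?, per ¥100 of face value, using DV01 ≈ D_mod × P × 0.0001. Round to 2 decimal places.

¥0.02

Periodic yield y = 0.041.
  t   CF        PV=CF/(1+0.041)^t    t·PV
  1        3.375         3.2421         3.2421
  2        3.375         3.1144         6.2288
  3        3.375         2.9917         8.9752
  4      103.375        88.0263       352.1053
  Σ                     97.3745       370.5513
P = 97.3745; D_Mac = 3.80542 half-year periods = 1.90271 yrs; D_mod = 1.82777 yrs.
DV01 ≈ 1.82777 × 97.3745 × 0.0001 = 0.017798.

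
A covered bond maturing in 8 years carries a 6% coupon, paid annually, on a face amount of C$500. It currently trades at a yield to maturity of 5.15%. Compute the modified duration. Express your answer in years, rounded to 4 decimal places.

Periodic yield y = 0.0515. First find Macaulay duration:
  t   CF        PV=CF/(1+0.0515)^t    t·PV
  1        30.00        28.5307        28.5307
  2        30.00        27.1333        54.2666
  3        30.00        25.8044        77.4131
  4        30.00        24.5405        98.1622
  5        30.00        23.3386       116.6930
  6        30.00        22.1955       133.1732
  7        30.00        21.1084       147.7591
  8       530.00       354.6514     2,837.2110
  Σ                    527.3029     3,493.2090
P = 527.3029; Macaulay duration = 3,493.2090 / 527.3029 = 6.62467 years.
Modified duration = D_Mac / (1 + y) = 6.62467 / 1.0515 = 6.30021 years.

6.3002 years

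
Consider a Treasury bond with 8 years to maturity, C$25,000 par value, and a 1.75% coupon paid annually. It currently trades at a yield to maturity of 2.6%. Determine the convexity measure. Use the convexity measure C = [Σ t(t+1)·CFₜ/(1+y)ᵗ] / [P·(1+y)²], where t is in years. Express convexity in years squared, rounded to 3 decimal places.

62.921

With y = 0.026:
  t   CF        PV=CF/(1+0.026)^t    t·PV        t(t+1)·PV
  1       437.50       426.4133       426.4133         852.8265
  2       437.50       415.6075       831.2149       2,493.6448
  3       437.50       405.0755     1,215.2265       4,860.9060
  4       437.50       394.8104     1,579.2417       7,896.2085
  5       437.50       384.8055     1,924.0274      11,544.1645
  6       437.50       375.0541     2,250.3245      15,752.2713
  7       437.50       365.5498     2,558.8485      20,470.7879
  8    25,437.50    20,715.5057   165,724.0459   1,491,516.4130
  Σ                 23,482.8217   176,509.3427   1,555,387.2225
P = 23,482.8217.
Convexity = Σ t(t+1)·PV / [P·(1+y)²] = 1,555,387.2225 / (23,482.8217 × 1.052676) = 62.92070.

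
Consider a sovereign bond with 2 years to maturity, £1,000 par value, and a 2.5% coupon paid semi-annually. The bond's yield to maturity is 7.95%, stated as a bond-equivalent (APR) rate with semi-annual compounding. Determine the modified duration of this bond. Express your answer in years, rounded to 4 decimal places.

1.8860 years

Periodic yield y = 0.03975. First find Macaulay duration:
  t   CF        PV=CF/(1+0.03975)^t    t·PV
  1        12.50        12.0221        12.0221
  2        12.50        11.5625        23.1250
  3        12.50        11.1205        33.3614
  4     1,012.50       866.3219     3,465.2878
  Σ                    901.0270     3,533.7963
P = 901.0270; Macaulay duration = 3,533.7963 / 901.0270 = 3.92196 half-year periods = 1.96098 years.
Modified duration = D_Mac / (1 + y) = 1.96098 / 1.03975 = 1.88601 years.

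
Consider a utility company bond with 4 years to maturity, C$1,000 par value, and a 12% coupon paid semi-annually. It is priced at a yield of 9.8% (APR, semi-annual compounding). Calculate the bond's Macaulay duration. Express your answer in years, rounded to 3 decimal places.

Periodic yield y = 0.049. Discount each cash flow and weight by its period:
  t   CF        PV=CF/(1+0.049)^t    t·PV
  1        60.00        57.1973        57.1973
  2        60.00        54.5256       109.0512
  3        60.00        51.9786       155.9359
  4        60.00        49.5506       198.2026
  5        60.00        47.2361       236.1804
  6        60.00        45.0296       270.1777
  7        60.00        42.9262       300.4837
  8     1,060.00       722.9395     5,783.5161
  Σ                  1,071.3836     7,110.7448
Price P = Σ PV = 1,071.3836.
Macaulay duration = Σ(t·PV) / P = 7,110.7448 / 1,071.3836 = 6.63697 half-year periods.
In years: 6.63697 / 2 = 3.31849 years.

3.318 years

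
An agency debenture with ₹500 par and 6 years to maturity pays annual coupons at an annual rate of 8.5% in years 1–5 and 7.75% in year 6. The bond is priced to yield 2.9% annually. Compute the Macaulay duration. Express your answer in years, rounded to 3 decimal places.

Periodic yield y = 0.029. Discount each cash flow and weight by its year:
  t   CF        PV=CF/(1+0.029)^t    t·PV
  1        42.50        41.3022        41.3022
  2        42.50        40.1382        80.2765
  3        42.50        39.0070       117.0211
  4        42.50        37.9077       151.6308
  5        42.50        36.8394       184.1968
  6       538.75       453.8319     2,722.9915
  Σ                    649.0265     3,297.4188
Price P = Σ PV = 649.0265.
Macaulay duration = Σ(t·PV) / P = 3,297.4188 / 649.0265 = 5.08056 years.

5.081 years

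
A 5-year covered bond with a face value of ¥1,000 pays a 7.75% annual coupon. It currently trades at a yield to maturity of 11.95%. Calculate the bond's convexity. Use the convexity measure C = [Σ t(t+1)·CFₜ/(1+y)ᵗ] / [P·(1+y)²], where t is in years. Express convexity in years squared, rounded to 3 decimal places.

19.319

With y = 0.1195:
  t   CF        PV=CF/(1+0.1195)^t    t·PV        t(t+1)·PV
  1        77.50        69.2273        69.2273         138.4547
  2        77.50        61.8377       123.6755         371.0264
  3        77.50        55.2369       165.7107         662.8430
  4        77.50        49.3407       197.3628         986.8140
  5     1,077.50       612.7690     3,063.8450      18,383.0701
  Σ                    848.4117     3,619.8214      20,542.2081
P = 848.4117.
Convexity = Σ t(t+1)·PV / [P·(1+y)²] = 20,542.2081 / (848.4117 × 1.253280) = 19.31934.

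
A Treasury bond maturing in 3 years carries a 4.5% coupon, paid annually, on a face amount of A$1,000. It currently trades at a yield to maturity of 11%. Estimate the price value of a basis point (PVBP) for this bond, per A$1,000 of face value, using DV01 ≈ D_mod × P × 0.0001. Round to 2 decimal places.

Periodic yield y = 0.11.
  t   CF        PV=CF/(1+0.11)^t    t·PV
  1        45.00        40.5405        40.5405
  2        45.00        36.5230        73.0460
  3     1,045.00       764.0950     2,292.2850
  Σ                    841.1585     2,405.8715
P = 841.1585; D_Mac = 2.86019 yrs; D_mod = 2.57675 yrs.
DV01 ≈ 2.57675 × 841.1585 × 0.0001 = 0.216745.

A$0.22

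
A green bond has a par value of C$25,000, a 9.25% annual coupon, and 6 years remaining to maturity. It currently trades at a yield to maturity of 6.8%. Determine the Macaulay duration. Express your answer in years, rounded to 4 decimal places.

Periodic yield y = 0.068. Discount each cash flow and weight by its year:
  t   CF        PV=CF/(1+0.068)^t    t·PV
  1     2,312.50     2,165.2622     2,165.2622
  2     2,312.50     2,027.3990     4,054.7981
  3     2,312.50     1,898.3137     5,694.9411
  4     2,312.50     1,777.4473     7,109.7892
  5     2,312.50     1,664.2765     8,321.3824
  6    27,312.50    18,404.9202   110,429.5210
  Σ                 27,937.6189   137,775.6940
Price P = Σ PV = 27,937.6189.
Macaulay duration = Σ(t·PV) / P = 137,775.6940 / 27,937.6189 = 4.93155 years.

4.9315 years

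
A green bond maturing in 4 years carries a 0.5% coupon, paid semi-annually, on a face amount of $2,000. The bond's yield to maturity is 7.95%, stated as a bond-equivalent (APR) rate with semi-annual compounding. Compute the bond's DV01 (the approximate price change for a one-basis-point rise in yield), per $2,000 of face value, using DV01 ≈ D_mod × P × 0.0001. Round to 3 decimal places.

$0.570

Periodic yield y = 0.03975.
  t   CF        PV=CF/(1+0.03975)^t    t·PV
  1         5.00         4.8088         4.8088
  2         5.00         4.6250         9.2500
  3         5.00         4.4482        13.3446
  4         5.00         4.2781        17.1125
  5         5.00         4.1146        20.5729
  6         5.00         3.9573        23.7437
  7         5.00         3.8060        26.6419
  8     2,005.00     1,467.8543    11,742.8343
  Σ                  1,497.8923    11,858.3087
P = 1,497.8923; D_Mac = 7.91666 half-year periods = 3.95833 yrs; D_mod = 3.80700 yrs.
DV01 ≈ 3.80700 × 1,497.8923 × 0.0001 = 0.570248.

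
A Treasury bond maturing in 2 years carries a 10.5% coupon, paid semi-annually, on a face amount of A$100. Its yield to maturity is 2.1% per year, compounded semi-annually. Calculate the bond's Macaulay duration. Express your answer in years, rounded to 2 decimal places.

Periodic yield y = 0.0105. Discount each cash flow and weight by its period:
  t   CF        PV=CF/(1+0.0105)^t    t·PV
  1         5.25         5.1954         5.1954
  2         5.25         5.1415        10.2829
  3         5.25         5.0880        15.2641
  4       105.25       100.9431       403.7726
  Σ                    116.3681       434.5151
Price P = Σ PV = 116.3681.
Macaulay duration = Σ(t·PV) / P = 434.5151 / 116.3681 = 3.73397 half-year periods.
In years: 3.73397 / 2 = 1.86699 years.

1.87 years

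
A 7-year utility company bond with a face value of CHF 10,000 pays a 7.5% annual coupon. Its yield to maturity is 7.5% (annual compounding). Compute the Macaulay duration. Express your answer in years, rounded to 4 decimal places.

Periodic yield y = 0.075. Discount each cash flow and weight by its year:
  t   CF        PV=CF/(1+0.075)^t    t·PV
  1       750.00       697.6744       697.6744
  2       750.00       648.9995     1,297.9989
  3       750.00       603.7204     1,811.1613
  4       750.00       561.6004     2,246.4016
  5       750.00       522.4190     2,612.0949
  6       750.00       485.9711     2,915.8268
  7    10,750.00     6,479.6152    45,357.3063
  Σ                 10,000.0000    56,938.4642
Price P = Σ PV = 10,000.0000.
Macaulay duration = Σ(t·PV) / P = 56,938.4642 / 10,000.0000 = 5.69385 years.

5.6938 years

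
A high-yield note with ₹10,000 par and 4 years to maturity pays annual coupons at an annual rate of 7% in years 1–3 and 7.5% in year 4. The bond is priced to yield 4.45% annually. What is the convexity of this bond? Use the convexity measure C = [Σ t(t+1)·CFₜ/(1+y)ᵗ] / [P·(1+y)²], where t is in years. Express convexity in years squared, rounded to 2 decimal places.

16.16

With y = 0.0445:
  t   CF        PV=CF/(1+0.0445)^t    t·PV        t(t+1)·PV
  1       700.00       670.1771       670.1771       1,340.3542
  2       700.00       641.6248     1,283.2496       3,849.7489
  3       700.00       614.2890     1,842.8669       7,371.4675
  4    10,750.00     9,031.8078    36,127.2312     180,636.1560
  Σ                 10,957.8987    39,923.5248     193,197.7265
P = 10,957.8987.
Convexity = Σ t(t+1)·PV / [P·(1+y)²] = 193,197.7265 / (10,957.8987 × 1.090980) = 16.16061.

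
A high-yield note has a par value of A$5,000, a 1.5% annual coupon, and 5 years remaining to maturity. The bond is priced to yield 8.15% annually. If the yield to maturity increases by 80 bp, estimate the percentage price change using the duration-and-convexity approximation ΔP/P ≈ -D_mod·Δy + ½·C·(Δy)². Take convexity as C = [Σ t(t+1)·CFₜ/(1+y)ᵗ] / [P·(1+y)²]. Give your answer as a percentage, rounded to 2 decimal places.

With y = 0.0815:
  t   CF        PV=CF/(1+0.0815)^t    t·PV        t(t+1)·PV
  1        75.00        69.3481        69.3481         138.6963
  2        75.00        64.1222       128.2443         384.7330
  3        75.00        59.2900       177.8701         711.4804
  4        75.00        54.8220       219.2881       1,096.4407
  5     5,075.00     3,430.0735    17,150.3676     102,902.2053
  Σ                  3,677.6559    17,745.1183     105,233.5558
P = 3,677.6559; D_Mac = 4.82512 yrs; D_mod = 4.46150 yrs; C = 24.46415.
Duration effect: -4.46150 × (+0.008) = -0.035692
Convexity effect: 0.5 × 24.46415 × (0.008)² = +0.0007829
ΔP/P ≈ -0.035692 + 0.0007829 = -0.034909 = -3.4909%.

-3.49%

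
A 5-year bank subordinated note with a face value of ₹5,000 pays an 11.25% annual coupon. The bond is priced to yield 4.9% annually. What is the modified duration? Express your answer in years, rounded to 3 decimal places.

Periodic yield y = 0.049. First find Macaulay duration:
  t   CF        PV=CF/(1+0.049)^t    t·PV
  1       562.50       536.2250       536.2250
  2       562.50       511.1773     1,022.3546
  3       562.50       487.2996     1,461.8988
  4       562.50       464.5373     1,858.1491
  5     5,562.50     4,379.1778    21,895.8892
  Σ                  6,378.4170    26,774.5167
P = 6,378.4170; Macaulay duration = 26,774.5167 / 6,378.4170 = 4.19767 years.
Modified duration = D_Mac / (1 + y) = 4.19767 / 1.049 = 4.00160 years.

4.002 years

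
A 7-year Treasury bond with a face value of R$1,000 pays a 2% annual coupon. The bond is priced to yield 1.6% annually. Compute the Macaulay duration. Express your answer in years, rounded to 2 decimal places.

Periodic yield y = 0.016. Discount each cash flow and weight by its year:
  t   CF        PV=CF/(1+0.016)^t    t·PV
  1        20.00        19.6850        19.6850
  2        20.00        19.3750        38.7501
  3        20.00        19.0699        57.2098
  4        20.00        18.7696        75.0784
  5        20.00        18.4740        92.3701
  6        20.00        18.1831       109.0986
  7     1,020.00       912.7340     6,389.1378
  Σ                  1,026.2907     6,781.3298
Price P = Σ PV = 1,026.2907.
Macaulay duration = Σ(t·PV) / P = 6,781.3298 / 1,026.2907 = 6.60761 years.

6.61 years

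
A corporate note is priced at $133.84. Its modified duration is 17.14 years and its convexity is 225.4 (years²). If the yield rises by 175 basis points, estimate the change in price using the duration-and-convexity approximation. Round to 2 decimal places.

-$35.53

Duration effect: -D_mod·Δy = -17.14 × (+0.0175) = -0.299950
Convexity effect: ½·C·(Δy)² = 0.5 × 225.4 × (0.0175)² = +0.034514375
ΔP/P ≈ -0.299950 + 0.034514375 = -0.265435625
ΔP ≈ 133.84 × (-0.265435625) = -35.52590405.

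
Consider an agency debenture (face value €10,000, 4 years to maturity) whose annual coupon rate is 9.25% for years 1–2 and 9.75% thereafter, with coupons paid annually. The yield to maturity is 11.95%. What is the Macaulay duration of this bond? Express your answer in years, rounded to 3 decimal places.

3.497 years

Periodic yield y = 0.1195. Discount each cash flow and weight by its year:
  t   CF        PV=CF/(1+0.1195)^t    t·PV
  1       925.00       826.2617       826.2617
  2       925.00       738.0632     1,476.1263
  3       975.00       694.9160     2,084.7481
  4    10,975.00     6,987.2798    27,949.1194
  Σ                  9,246.5208    32,336.2555
Price P = Σ PV = 9,246.5208.
Macaulay duration = Σ(t·PV) / P = 32,336.2555 / 9,246.5208 = 3.49713 years.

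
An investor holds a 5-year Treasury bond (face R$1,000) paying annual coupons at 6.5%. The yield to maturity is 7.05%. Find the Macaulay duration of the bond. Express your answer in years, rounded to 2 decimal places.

Periodic yield y = 0.0705. Discount each cash flow and weight by its year:
  t   CF        PV=CF/(1+0.0705)^t    t·PV
  1        65.00        60.7193        60.7193
  2        65.00        56.7205       113.4410
  3        65.00        52.9850       158.9551
  4        65.00        49.4956       197.9824
  5     1,065.00       757.5586     3,787.7931
  Σ                    977.4791     4,318.8910
Price P = Σ PV = 977.4791.
Macaulay duration = Σ(t·PV) / P = 4,318.8910 / 977.4791 = 4.41840 years.

4.42 years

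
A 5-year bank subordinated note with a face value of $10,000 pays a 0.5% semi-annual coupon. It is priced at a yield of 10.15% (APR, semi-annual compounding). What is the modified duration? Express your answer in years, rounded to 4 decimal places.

4.6871 years

Periodic yield y = 0.05075. First find Macaulay duration:
  t   CF        PV=CF/(1+0.05075)^t    t·PV
  1        25.00        23.7925        23.7925
  2        25.00        22.6434        45.2868
  3        25.00        21.5497        64.6492
  4        25.00        20.5089        82.0356
  5        25.00        19.5183        97.5917
  6        25.00        18.5756       111.4538
  7        25.00        17.6785       123.7492
  8        25.00        16.8246       134.5968
  9        25.00        16.0120       144.1079
  10   10,025.00     6,110.6920    61,106.9200
  Σ                  6,287.7956    61,934.1836
P = 6,287.7956; Macaulay duration = 61,934.1836 / 6,287.7956 = 9.84990 half-year periods = 4.92495 years.
Modified duration = D_Mac / (1 + y) = 4.92495 / 1.05075 = 4.68708 years.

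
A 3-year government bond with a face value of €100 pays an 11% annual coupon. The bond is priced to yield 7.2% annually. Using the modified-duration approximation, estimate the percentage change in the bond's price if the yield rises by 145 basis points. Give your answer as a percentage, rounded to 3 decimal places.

Periodic yield y = 0.072. Modified duration first:
  t   CF        PV=CF/(1+0.072)^t    t·PV
  1        11.00        10.2612        10.2612
  2        11.00         9.5720        19.1440
  3       111.00        90.1029       270.3086
  Σ                    109.9361       299.7138
P = 109.9361; D_Mac = 2.72626 yrs; D_mod = 2.72626/(1+0.072) = 2.54315 yrs.
ΔP/P ≈ -D_mod · Δy = -2.54315 × (+0.0145) = -0.036876 = -3.6876%.

-3.688%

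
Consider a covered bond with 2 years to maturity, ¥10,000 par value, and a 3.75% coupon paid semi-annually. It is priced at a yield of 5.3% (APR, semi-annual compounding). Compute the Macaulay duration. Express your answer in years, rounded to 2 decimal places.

Periodic yield y = 0.0265. Discount each cash flow and weight by its period:
  t   CF        PV=CF/(1+0.0265)^t    t·PV
  1       187.50       182.6595       182.6595
  2       187.50       177.9440       355.8880
  3       187.50       173.3502       520.0507
  4    10,187.50     9,175.5437    36,702.1747
  Σ                  9,709.4974    37,760.7729
Price P = Σ PV = 9,709.4974.
Macaulay duration = Σ(t·PV) / P = 37,760.7729 / 9,709.4974 = 3.88906 half-year periods.
In years: 3.88906 / 2 = 1.94453 years.

1.94 years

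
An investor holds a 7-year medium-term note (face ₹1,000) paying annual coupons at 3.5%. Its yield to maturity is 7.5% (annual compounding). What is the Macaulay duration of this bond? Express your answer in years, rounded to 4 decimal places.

Periodic yield y = 0.075. Discount each cash flow and weight by its year:
  t   CF        PV=CF/(1+0.075)^t    t·PV
  1        35.00        32.5581        32.5581
  2        35.00        30.2866        60.5733
  3        35.00        28.1736        84.5209
  4        35.00        26.2080       104.8321
  5        35.00        24.3796       121.8978
  6        35.00        22.6787       136.0719
  7     1,035.00       623.8513     4,366.9593
  Σ                    788.1359     4,907.4133
Price P = Σ PV = 788.1359.
Macaulay duration = Σ(t·PV) / P = 4,907.4133 / 788.1359 = 6.22661 years.

6.2266 years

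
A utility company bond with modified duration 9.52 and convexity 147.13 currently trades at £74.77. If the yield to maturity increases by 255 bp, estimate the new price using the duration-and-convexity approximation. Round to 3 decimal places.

Duration effect: -D_mod·Δy = -9.52 × (+0.0255) = -0.242760
Convexity effect: ½·C·(Δy)² = 0.5 × 147.13 × (0.0255)² = +0.04783564125
ΔP/P ≈ -0.242760 + 0.04783564125 = -0.19492435875
New price ≈ 74.77 × (1 - 0.19492435875) = 60.1955056962625.

£60.196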